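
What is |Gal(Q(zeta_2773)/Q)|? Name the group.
|Gal(Q(zeta_2773)/Q)| = phi(2773) = 2668; group ≅ (Z/2773Z)^* ≅ Z/46Z × Z/58Z

The n-th cyclotomic polynomial Φ_2773(x) is the minimal polynomial of zeta_2773 over Q and has degree phi(2773) = 2668. So Q(zeta_2773) is a degree-2668 Galois extension with Galois group (Z/2773Z)^*. By CRT, (Z/2773Z)^* ≅ (Z/47Z)^* × (Z/59Z)^*. Each prime-power unit group is (Z/47Z)^* ≅ Z/46Z; (Z/59Z)^* ≅ Z/58Z. Hence Gal(Q(zeta_2773)/Q) ≅ Z/46Z × Z/58Z.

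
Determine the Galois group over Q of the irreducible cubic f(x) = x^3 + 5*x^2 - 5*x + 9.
Gal(K/Q) = S_3 (symmetric group of order 6)

Compute the discriminant of x^3 + (5)*x^2 + (-5)*x + (9): Δ = -9612. Since Δ is not a rational square, the Galois group is not contained in A_3; it must be the full S_3 (irreducibility of the cubic rules out anything smaller).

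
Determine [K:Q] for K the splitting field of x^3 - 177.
[K:Q] = 6

x^3 - 177 has one real root r = 177^(1/3) and two complex roots r*zeta_3, r*zeta_3^2 where zeta_3 = e^(2*pi*i/3). The splitting field is Q(r, zeta_3). [Q(r):Q] = 3 and [Q(zeta_3):Q] = 2 with gcd = 1, so [Q(r, zeta_3):Q] = 3 * 2 = 6.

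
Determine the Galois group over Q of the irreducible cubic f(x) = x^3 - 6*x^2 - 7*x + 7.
Gal(K/Q) = S_3 (symmetric group of order 6)

Compute the discriminant of x^3 + (-6)*x^2 + (-7)*x + (7): Δ = 13153. Since Δ is not a rational square, the Galois group is not contained in A_3; it must be the full S_3 (irreducibility of the cubic rules out anything smaller).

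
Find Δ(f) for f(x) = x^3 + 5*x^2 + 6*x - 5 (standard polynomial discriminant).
Δ = -839

For x^3 + a x^2 + b x + c the discriminant is Δ = 18 a b c - 4 a^3 c + a^2 b^2 - 4 b^3 - 27 c^2.
Plug a = 5, b = 6, c = -5:
  18*(5)*(6)*(-5) - 4*(5)^3*(-5) + (5)^2*(6)^2 - 4*(6)^3 - 27*(-5)^2
  = -2700 + (2500) + 900 + (-864) + (-675)
  = -839.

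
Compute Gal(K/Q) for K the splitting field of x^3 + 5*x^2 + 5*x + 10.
Gal(K/Q) = S_3 (symmetric group of order 6)

Compute the discriminant of x^3 + (5)*x^2 + (5)*x + (10): Δ = -3075. Since Δ is not a rational square, the Galois group is not contained in A_3; it must be the full S_3 (irreducibility of the cubic rules out anything smaller).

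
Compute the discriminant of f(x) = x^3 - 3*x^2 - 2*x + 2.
Δ = 392

For x^3 + a x^2 + b x + c the discriminant is Δ = 18 a b c - 4 a^3 c + a^2 b^2 - 4 b^3 - 27 c^2.
Plug a = -3, b = -2, c = 2:
  18*(-3)*(-2)*(2) - 4*(-3)^3*(2) + (-3)^2*(-2)^2 - 4*(-2)^3 - 27*(2)^2
  = 216 + (216) + 36 + (32) + (-108)
  = 392.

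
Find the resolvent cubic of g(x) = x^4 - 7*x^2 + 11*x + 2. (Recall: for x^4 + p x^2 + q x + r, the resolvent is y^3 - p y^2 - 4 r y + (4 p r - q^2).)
h(y) = y^3 + 7*y^2 - 8*y - 177

Identify coefficients: p = -7, q = 11, r = 2.
Plug into h(y) = y^3 - p y^2 - 4 r y + (4 p r - q^2):
  h(y) = y^3 - (-7) y^2 - 4*(2) y + (4*(-7)*(2) - (11)^2)
       = y^3 + (7) y^2 + (-8) y + (-177).
Simplifying: h(y) = y^3 + 7*y^2 - 8*y - 177.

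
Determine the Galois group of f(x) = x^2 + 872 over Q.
Gal(K/Q) = Z/2Z (cyclic of order 2)

x^2 + 872 is irreducible over Q since -872 is not a rational square. The splitting field Q(sqrt(-872)) has degree 2 over Q, and its unique nontrivial automorphism is sqrt(-872) ↦ -sqrt(-872). Hence Gal(Q(sqrt(-872))/Q) = Z/2Z.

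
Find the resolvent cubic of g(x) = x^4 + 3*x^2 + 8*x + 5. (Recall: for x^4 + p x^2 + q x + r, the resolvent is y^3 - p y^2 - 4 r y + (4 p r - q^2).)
h(y) = y^3 - 3*y^2 - 20*y - 4

Identify coefficients: p = 3, q = 8, r = 5.
Plug into h(y) = y^3 - p y^2 - 4 r y + (4 p r - q^2):
  h(y) = y^3 - (3) y^2 - 4*(5) y + (4*(3)*(5) - (8)^2)
       = y^3 + (-3) y^2 + (-20) y + (-4).
Simplifying: h(y) = y^3 - 3*y^2 - 20*y - 4.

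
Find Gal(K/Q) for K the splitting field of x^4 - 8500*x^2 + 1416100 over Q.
Gal(K/Q) = Z/2Z (cyclic of order 2)

f factors as (x^2 - 170)(x^2 - 8330), so the splitting field is K = Q(sqrt(170), sqrt(8330)). The squarefree part of 170 is 170 and the squarefree part of 8330 is also 170, so sqrt(170) and sqrt(8330) are both rational multiples of sqrt(170). Hence Q(sqrt(170)) = Q(sqrt(8330)) = Q(sqrt(170)), and the splitting field collapses to a single degree-2 extension with Galois group Z/2Z.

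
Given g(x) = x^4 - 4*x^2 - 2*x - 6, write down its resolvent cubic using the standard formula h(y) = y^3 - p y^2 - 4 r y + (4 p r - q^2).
h(y) = y^3 + 4*y^2 + 24*y + 92

Identify coefficients: p = -4, q = -2, r = -6.
Plug into h(y) = y^3 - p y^2 - 4 r y + (4 p r - q^2):
  h(y) = y^3 - (-4) y^2 - 4*(-6) y + (4*(-4)*(-6) - (-2)^2)
       = y^3 + (4) y^2 + (24) y + (92).
Simplifying: h(y) = y^3 + 4*y^2 + 24*y + 92.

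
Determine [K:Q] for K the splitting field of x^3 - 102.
[K:Q] = 6

x^3 - 102 has one real root r = 102^(1/3) and two complex roots r*zeta_3, r*zeta_3^2 where zeta_3 = e^(2*pi*i/3). The splitting field is Q(r, zeta_3). [Q(r):Q] = 3 and [Q(zeta_3):Q] = 2 with gcd = 1, so [Q(r, zeta_3):Q] = 3 * 2 = 6.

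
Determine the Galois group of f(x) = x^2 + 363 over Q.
Gal(K/Q) = Z/2Z (cyclic of order 2)

x^2 + 363 is irreducible over Q since -363 is not a rational square. The splitting field Q(sqrt(-363)) has degree 2 over Q, and its unique nontrivial automorphism is sqrt(-363) ↦ -sqrt(-363). Hence Gal(Q(sqrt(-363))/Q) = Z/2Z.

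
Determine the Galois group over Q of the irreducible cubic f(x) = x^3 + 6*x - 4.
Gal(K/Q) = S_3 (symmetric group of order 6)

Compute the discriminant of x^3 + (0)*x^2 + (6)*x + (-4): Δ = -1296. Since Δ is not a rational square, the Galois group is not contained in A_3; it must be the full S_3 (irreducibility of the cubic rules out anything smaller).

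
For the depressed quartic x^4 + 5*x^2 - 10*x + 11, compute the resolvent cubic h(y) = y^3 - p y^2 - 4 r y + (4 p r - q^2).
h(y) = y^3 - 5*y^2 - 44*y + 120

Identify coefficients: p = 5, q = -10, r = 11.
Plug into h(y) = y^3 - p y^2 - 4 r y + (4 p r - q^2):
  h(y) = y^3 - (5) y^2 - 4*(11) y + (4*(5)*(11) - (-10)^2)
       = y^3 + (-5) y^2 + (-44) y + (120).
Simplifying: h(y) = y^3 - 5*y^2 - 44*y + 120.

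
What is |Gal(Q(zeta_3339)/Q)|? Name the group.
|Gal(Q(zeta_3339)/Q)| = phi(3339) = 1872; group ≅ (Z/3339Z)^* ≅ Z/6Z × Z/6Z × Z/52Z

The n-th cyclotomic polynomial Φ_3339(x) is the minimal polynomial of zeta_3339 over Q and has degree phi(3339) = 1872. So Q(zeta_3339) is a degree-1872 Galois extension with Galois group (Z/3339Z)^*. By CRT, (Z/3339Z)^* ≅ (Z/9Z)^* × (Z/7Z)^* × (Z/53Z)^*. Each prime-power unit group is (Z/9Z)^* ≅ Z/6Z; (Z/7Z)^* ≅ Z/6Z; (Z/53Z)^* ≅ Z/52Z. Hence Gal(Q(zeta_3339)/Q) ≅ Z/6Z × Z/6Z × Z/52Z.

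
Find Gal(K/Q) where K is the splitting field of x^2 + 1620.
Gal(K/Q) = Z/2Z (cyclic of order 2)

x^2 + 1620 is irreducible over Q since -1620 is not a rational square. The splitting field Q(sqrt(-1620)) has degree 2 over Q, and its unique nontrivial automorphism is sqrt(-1620) ↦ -sqrt(-1620). Hence Gal(Q(sqrt(-1620))/Q) = Z/2Z.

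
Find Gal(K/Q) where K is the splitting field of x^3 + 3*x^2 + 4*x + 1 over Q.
Gal(K/Q) = S_3 (symmetric group of order 6)

Compute the discriminant of x^3 + (3)*x^2 + (4)*x + (1): Δ = -31. Since Δ is not a rational square, the Galois group is not contained in A_3; it must be the full S_3 (irreducibility of the cubic rules out anything smaller).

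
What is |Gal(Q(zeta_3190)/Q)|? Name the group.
|Gal(Q(zeta_3190)/Q)| = phi(3190) = 1120; group ≅ (Z/3190Z)^* ≅ Z/4Z × Z/10Z × Z/28Z

The n-th cyclotomic polynomial Φ_3190(x) is the minimal polynomial of zeta_3190 over Q and has degree phi(3190) = 1120. So Q(zeta_3190) is a degree-1120 Galois extension with Galois group (Z/3190Z)^*. By CRT, (Z/3190Z)^* ≅ (Z/2Z)^* × (Z/5Z)^* × (Z/11Z)^* × (Z/29Z)^*. Each prime-power unit group is (Z/2Z)^* ≅ trivial group (order 1); (Z/5Z)^* ≅ Z/4Z; (Z/11Z)^* ≅ Z/10Z; (Z/29Z)^* ≅ Z/28Z. Hence Gal(Q(zeta_3190)/Q) ≅ Z/4Z × Z/10Z × Z/28Z.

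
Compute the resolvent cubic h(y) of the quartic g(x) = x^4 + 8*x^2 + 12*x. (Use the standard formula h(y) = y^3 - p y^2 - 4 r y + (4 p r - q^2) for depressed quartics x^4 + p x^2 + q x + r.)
h(y) = y^3 - 8*y^2 - 144

Identify coefficients: p = 8, q = 12, r = 0.
Plug into h(y) = y^3 - p y^2 - 4 r y + (4 p r - q^2):
  h(y) = y^3 - (8) y^2 - 4*(0) y + (4*(8)*(0) - (12)^2)
       = y^3 + (-8) y^2 + (0) y + (-144).
Simplifying: h(y) = y^3 - 8*y^2 - 144.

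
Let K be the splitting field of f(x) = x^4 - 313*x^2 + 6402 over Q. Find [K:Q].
[K:Q] = 4

f factors as (x^2 - 291)(x^2 - 22); the splitting field is K = Q(sqrt(291), sqrt(22)). Since 291, 22, and 6402 are all non-squares in Q, the three subfields Q(sqrt(291)), Q(sqrt(22)), Q(sqrt(6402)) are distinct degree-2 extensions, so [K:Q] = 4 (Klein four Galois group).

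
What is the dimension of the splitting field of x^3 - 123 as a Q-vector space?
[K:Q] = 6

x^3 - 123 has one real root r = 123^(1/3) and two complex roots r*zeta_3, r*zeta_3^2 where zeta_3 = e^(2*pi*i/3). The splitting field is Q(r, zeta_3). [Q(r):Q] = 3 and [Q(zeta_3):Q] = 2 with gcd = 1, so [Q(r, zeta_3):Q] = 3 * 2 = 6.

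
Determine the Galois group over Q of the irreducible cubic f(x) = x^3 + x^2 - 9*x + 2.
Gal(K/Q) = S_3 (symmetric group of order 6)

Compute the discriminant of x^3 + (1)*x^2 + (-9)*x + (2): Δ = 2557. Since Δ is not a rational square, the Galois group is not contained in A_3; it must be the full S_3 (irreducibility of the cubic rules out anything smaller).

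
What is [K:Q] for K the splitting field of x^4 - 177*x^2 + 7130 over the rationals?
[K:Q] = 4

f factors as (x^2 - 62)(x^2 - 115); the splitting field is K = Q(sqrt(62), sqrt(115)). Since 62, 115, and 7130 are all non-squares in Q, the three subfields Q(sqrt(62)), Q(sqrt(115)), Q(sqrt(7130)) are distinct degree-2 extensions, so [K:Q] = 4 (Klein four Galois group).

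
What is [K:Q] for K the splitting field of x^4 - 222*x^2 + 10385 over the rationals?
[K:Q] = 4

f factors as (x^2 - 155)(x^2 - 67); the splitting field is K = Q(sqrt(155), sqrt(67)). Since 155, 67, and 10385 are all non-squares in Q, the three subfields Q(sqrt(155)), Q(sqrt(67)), Q(sqrt(10385)) are distinct degree-2 extensions, so [K:Q] = 4 (Klein four Galois group).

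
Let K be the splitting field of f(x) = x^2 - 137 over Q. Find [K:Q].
[K:Q] = 2

The polynomial x^2 - 137 is irreducible over Q since 137 is not a perfect square. Its splitting field is Q(sqrt(137)), which has degree 2 over Q.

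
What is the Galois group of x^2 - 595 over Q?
Gal(K/Q) = Z/2Z (cyclic of order 2)

x^2 - 595 is irreducible over Q since 595 is not a rational square. The splitting field Q(sqrt(595)) has degree 2 over Q, and its unique nontrivial automorphism is sqrt(595) ↦ -sqrt(595). Hence Gal(Q(sqrt(595))/Q) = Z/2Z.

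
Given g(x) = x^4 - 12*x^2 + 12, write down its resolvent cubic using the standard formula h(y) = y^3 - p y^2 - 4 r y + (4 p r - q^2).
h(y) = y^3 + 12*y^2 - 48*y - 576

Identify coefficients: p = -12, q = 0, r = 12.
Plug into h(y) = y^3 - p y^2 - 4 r y + (4 p r - q^2):
  h(y) = y^3 - (-12) y^2 - 4*(12) y + (4*(-12)*(12) - (0)^2)
       = y^3 + (12) y^2 + (-48) y + (-576).
Simplifying: h(y) = y^3 + 12*y^2 - 48*y - 576.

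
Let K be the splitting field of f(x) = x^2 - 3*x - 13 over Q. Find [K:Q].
[K:Q] = 2

The discriminant of x^2 + (-3)*x + (-13) is b^2 - 4c = 9 - (-52) = 61. Since 61 is not a perfect square in Q, the polynomial is irreducible over Q. Its two roots generate a degree-2 extension, so [K:Q] = 2.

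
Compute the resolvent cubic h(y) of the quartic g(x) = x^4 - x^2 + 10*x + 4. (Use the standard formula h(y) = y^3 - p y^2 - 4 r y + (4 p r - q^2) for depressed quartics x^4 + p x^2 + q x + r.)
h(y) = y^3 + y^2 - 16*y - 116

Identify coefficients: p = -1, q = 10, r = 4.
Plug into h(y) = y^3 - p y^2 - 4 r y + (4 p r - q^2):
  h(y) = y^3 - (-1) y^2 - 4*(4) y + (4*(-1)*(4) - (10)^2)
       = y^3 + (1) y^2 + (-16) y + (-116).
Simplifying: h(y) = y^3 + y^2 - 16*y - 116.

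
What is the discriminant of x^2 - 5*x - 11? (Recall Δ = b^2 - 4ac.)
Δ = 69

For a quadratic a x^2 + b x + c the discriminant is Δ = b^2 - 4ac = (-5)^2 - 4*(1)*(-11) = 25 - (-44) = 69.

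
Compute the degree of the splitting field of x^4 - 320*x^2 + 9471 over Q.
[K:Q] = 4

f factors as (x^2 - 33)(x^2 - 287); the splitting field is K = Q(sqrt(33), sqrt(287)). Since 33, 287, and 9471 are all non-squares in Q, the three subfields Q(sqrt(33)), Q(sqrt(287)), Q(sqrt(9471)) are distinct degree-2 extensions, so [K:Q] = 4 (Klein four Galois group).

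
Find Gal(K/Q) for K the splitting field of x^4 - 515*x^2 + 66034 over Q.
Gal(K/Q) = V_4 (Klein four-group, Z/2Z × Z/2Z)

f factors as (x^2 - 274)(x^2 - 241), so the splitting field is K = Q(sqrt(274), sqrt(241)). The elements 274, 241, 66034 are all non-squares in Q, so sqrt(274) and sqrt(241) generate independent quadratic extensions. Thus [K:Q] = 4 and Gal(K/Q) is generated by the two order-2 automorphisms sqrt(274) ↦ -sqrt(274) and sqrt(241) ↦ -sqrt(241), giving V_4.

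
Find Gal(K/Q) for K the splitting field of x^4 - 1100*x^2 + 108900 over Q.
Gal(K/Q) = Z/2Z (cyclic of order 2)

f factors as (x^2 - 110)(x^2 - 990), so the splitting field is K = Q(sqrt(110), sqrt(990)). The squarefree part of 110 is 110 and the squarefree part of 990 is also 110, so sqrt(110) and sqrt(990) are both rational multiples of sqrt(110). Hence Q(sqrt(110)) = Q(sqrt(990)) = Q(sqrt(110)), and the splitting field collapses to a single degree-2 extension with Galois group Z/2Z.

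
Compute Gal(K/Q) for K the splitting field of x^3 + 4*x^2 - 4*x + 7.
Gal(K/Q) = S_3 (symmetric group of order 6)

Compute the discriminant of x^3 + (4)*x^2 + (-4)*x + (7): Δ = -4619. Since Δ is not a rational square, the Galois group is not contained in A_3; it must be the full S_3 (irreducibility of the cubic rules out anything smaller).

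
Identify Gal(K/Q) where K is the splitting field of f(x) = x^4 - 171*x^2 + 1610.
Gal(K/Q) = V_4 (Klein four-group, Z/2Z × Z/2Z)

f factors as (x^2 - 10)(x^2 - 161), so the splitting field is K = Q(sqrt(10), sqrt(161)). The elements 10, 161, 1610 are all non-squares in Q, so sqrt(10) and sqrt(161) generate independent quadratic extensions. Thus [K:Q] = 4 and Gal(K/Q) is generated by the two order-2 automorphisms sqrt(10) ↦ -sqrt(10) and sqrt(161) ↦ -sqrt(161), giving V_4.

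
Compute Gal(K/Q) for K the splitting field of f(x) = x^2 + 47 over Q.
Gal(K/Q) = Z/2Z (cyclic of order 2)

x^2 + 47 is irreducible over Q since -47 is not a rational square. The splitting field Q(sqrt(-47)) has degree 2 over Q, and its unique nontrivial automorphism is sqrt(-47) ↦ -sqrt(-47). Hence Gal(Q(sqrt(-47))/Q) = Z/2Z.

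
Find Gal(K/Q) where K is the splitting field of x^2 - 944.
Gal(K/Q) = Z/2Z (cyclic of order 2)

x^2 - 944 is irreducible over Q since 944 is not a rational square. The splitting field Q(sqrt(944)) has degree 2 over Q, and its unique nontrivial automorphism is sqrt(944) ↦ -sqrt(944). Hence Gal(Q(sqrt(944))/Q) = Z/2Z.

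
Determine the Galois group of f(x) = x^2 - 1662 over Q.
Gal(K/Q) = Z/2Z (cyclic of order 2)

x^2 - 1662 is irreducible over Q since 1662 is not a rational square. The splitting field Q(sqrt(1662)) has degree 2 over Q, and its unique nontrivial automorphism is sqrt(1662) ↦ -sqrt(1662). Hence Gal(Q(sqrt(1662))/Q) = Z/2Z.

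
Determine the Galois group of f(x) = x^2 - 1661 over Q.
Gal(K/Q) = Z/2Z (cyclic of order 2)

x^2 - 1661 is irreducible over Q since 1661 is not a rational square. The splitting field Q(sqrt(1661)) has degree 2 over Q, and its unique nontrivial automorphism is sqrt(1661) ↦ -sqrt(1661). Hence Gal(Q(sqrt(1661))/Q) = Z/2Z.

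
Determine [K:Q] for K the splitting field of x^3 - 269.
[K:Q] = 6

x^3 - 269 has one real root r = 269^(1/3) and two complex roots r*zeta_3, r*zeta_3^2 where zeta_3 = e^(2*pi*i/3). The splitting field is Q(r, zeta_3). [Q(r):Q] = 3 and [Q(zeta_3):Q] = 2 with gcd = 1, so [Q(r, zeta_3):Q] = 3 * 2 = 6.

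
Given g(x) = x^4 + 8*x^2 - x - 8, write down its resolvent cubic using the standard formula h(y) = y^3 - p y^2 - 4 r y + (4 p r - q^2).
h(y) = y^3 - 8*y^2 + 32*y - 257

Identify coefficients: p = 8, q = -1, r = -8.
Plug into h(y) = y^3 - p y^2 - 4 r y + (4 p r - q^2):
  h(y) = y^3 - (8) y^2 - 4*(-8) y + (4*(8)*(-8) - (-1)^2)
       = y^3 + (-8) y^2 + (32) y + (-257).
Simplifying: h(y) = y^3 - 8*y^2 + 32*y - 257.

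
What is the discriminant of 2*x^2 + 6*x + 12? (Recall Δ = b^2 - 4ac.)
Δ = -60

For a quadratic a x^2 + b x + c the discriminant is Δ = b^2 - 4ac = (6)^2 - 4*(2)*(12) = 36 - (96) = -60.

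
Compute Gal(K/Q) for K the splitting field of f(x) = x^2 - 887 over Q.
Gal(K/Q) = Z/2Z (cyclic of order 2)

x^2 - 887 is irreducible over Q since 887 is not a rational square. The splitting field Q(sqrt(887)) has degree 2 over Q, and its unique nontrivial automorphism is sqrt(887) ↦ -sqrt(887). Hence Gal(Q(sqrt(887))/Q) = Z/2Z.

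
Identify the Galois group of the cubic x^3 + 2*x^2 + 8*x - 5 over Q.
Gal(K/Q) = S_3 (symmetric group of order 6)

Compute the discriminant of x^3 + (2)*x^2 + (8)*x + (-5): Δ = -3747. Since Δ is not a rational square, the Galois group is not contained in A_3; it must be the full S_3 (irreducibility of the cubic rules out anything smaller).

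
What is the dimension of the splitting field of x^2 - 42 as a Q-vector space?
[K:Q] = 2

The polynomial x^2 - 42 is irreducible over Q since 42 is not a perfect square. Its splitting field is Q(sqrt(42)), which has degree 2 over Q.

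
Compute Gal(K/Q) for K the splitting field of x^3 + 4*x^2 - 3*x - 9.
Gal(K/Q) = S_3 (symmetric group of order 6)

Compute the discriminant of x^3 + (4)*x^2 + (-3)*x + (-9): Δ = 2313. Since Δ is not a rational square, the Galois group is not contained in A_3; it must be the full S_3 (irreducibility of the cubic rules out anything smaller).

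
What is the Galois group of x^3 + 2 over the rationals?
Gal(K/Q) = S_3 (symmetric group of order 6)

Compute the discriminant of x^3 + (0)*x^2 + (0)*x + (2): Δ = -108. Since Δ is not a rational square, the Galois group is not contained in A_3; it must be the full S_3 (irreducibility of the cubic rules out anything smaller).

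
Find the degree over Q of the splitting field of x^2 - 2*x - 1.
[K:Q] = 2

The discriminant of x^2 + (-2)*x + (-1) is b^2 - 4c = 4 - (-4) = 8. Since 8 is not a perfect square in Q, the polynomial is irreducible over Q. Its two roots generate a degree-2 extension, so [K:Q] = 2.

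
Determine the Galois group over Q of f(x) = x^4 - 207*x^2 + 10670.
Gal(K/Q) = V_4 (Klein four-group, Z/2Z × Z/2Z)

f factors as (x^2 - 97)(x^2 - 110), so the splitting field is K = Q(sqrt(97), sqrt(110)). The elements 97, 110, 10670 are all non-squares in Q, so sqrt(97) and sqrt(110) generate independent quadratic extensions. Thus [K:Q] = 4 and Gal(K/Q) is generated by the two order-2 automorphisms sqrt(97) ↦ -sqrt(97) and sqrt(110) ↦ -sqrt(110), giving V_4.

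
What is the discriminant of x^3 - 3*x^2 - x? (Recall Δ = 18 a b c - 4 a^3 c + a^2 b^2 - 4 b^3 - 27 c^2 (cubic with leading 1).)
Δ = 13

For x^3 + a x^2 + b x + c the discriminant is Δ = 18 a b c - 4 a^3 c + a^2 b^2 - 4 b^3 - 27 c^2.
Plug a = -3, b = -1, c = 0:
  18*(-3)*(-1)*(0) - 4*(-3)^3*(0) + (-3)^2*(-1)^2 - 4*(-1)^3 - 27*(0)^2
  = 0 + (0) + 9 + (4) + (0)
  = 13.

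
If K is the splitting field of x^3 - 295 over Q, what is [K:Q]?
[K:Q] = 6

x^3 - 295 has one real root r = 295^(1/3) and two complex roots r*zeta_3, r*zeta_3^2 where zeta_3 = e^(2*pi*i/3). The splitting field is Q(r, zeta_3). [Q(r):Q] = 3 and [Q(zeta_3):Q] = 2 with gcd = 1, so [Q(r, zeta_3):Q] = 3 * 2 = 6.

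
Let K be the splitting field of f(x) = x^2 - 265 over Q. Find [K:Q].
[K:Q] = 2

The polynomial x^2 - 265 is irreducible over Q since 265 is not a perfect square. Its splitting field is Q(sqrt(265)), which has degree 2 over Q.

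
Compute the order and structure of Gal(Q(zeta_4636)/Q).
|Gal(Q(zeta_4636)/Q)| = phi(4636) = 2160; group ≅ (Z/4636Z)^* ≅ Z/2Z × Z/18Z × Z/60Z

The n-th cyclotomic polynomial Φ_4636(x) is the minimal polynomial of zeta_4636 over Q and has degree phi(4636) = 2160. So Q(zeta_4636) is a degree-2160 Galois extension with Galois group (Z/4636Z)^*. By CRT, (Z/4636Z)^* ≅ (Z/4Z)^* × (Z/19Z)^* × (Z/61Z)^*. Each prime-power unit group is (Z/4Z)^* ≅ Z/2Z; (Z/19Z)^* ≅ Z/18Z; (Z/61Z)^* ≅ Z/60Z. Hence Gal(Q(zeta_4636)/Q) ≅ Z/2Z × Z/18Z × Z/60Z.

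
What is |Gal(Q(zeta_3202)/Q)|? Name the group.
|Gal(Q(zeta_3202)/Q)| = phi(3202) = 1600; group ≅ (Z/3202Z)^* ≅ Z/1600Z

The n-th cyclotomic polynomial Φ_3202(x) is the minimal polynomial of zeta_3202 over Q and has degree phi(3202) = 1600. So Q(zeta_3202) is a degree-1600 Galois extension with Galois group (Z/3202Z)^*. By CRT, (Z/3202Z)^* ≅ (Z/2Z)^* × (Z/1601Z)^*. Each prime-power unit group is (Z/2Z)^* ≅ trivial group (order 1); (Z/1601Z)^* ≅ Z/1600Z. Hence Gal(Q(zeta_3202)/Q) ≅ Z/1600Z.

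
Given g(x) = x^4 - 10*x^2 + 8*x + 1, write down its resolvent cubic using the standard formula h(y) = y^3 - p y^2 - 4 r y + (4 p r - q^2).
h(y) = y^3 + 10*y^2 - 4*y - 104

Identify coefficients: p = -10, q = 8, r = 1.
Plug into h(y) = y^3 - p y^2 - 4 r y + (4 p r - q^2):
  h(y) = y^3 - (-10) y^2 - 4*(1) y + (4*(-10)*(1) - (8)^2)
       = y^3 + (10) y^2 + (-4) y + (-104).
Simplifying: h(y) = y^3 + 10*y^2 - 4*y - 104.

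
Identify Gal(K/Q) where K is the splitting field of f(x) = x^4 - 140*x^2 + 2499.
Gal(K/Q) = V_4 (Klein four-group, Z/2Z × Z/2Z)

f factors as (x^2 - 21)(x^2 - 119), so the splitting field is K = Q(sqrt(21), sqrt(119)). The elements 21, 119, 2499 are all non-squares in Q, so sqrt(21) and sqrt(119) generate independent quadratic extensions. Thus [K:Q] = 4 and Gal(K/Q) is generated by the two order-2 automorphisms sqrt(21) ↦ -sqrt(21) and sqrt(119) ↦ -sqrt(119), giving V_4.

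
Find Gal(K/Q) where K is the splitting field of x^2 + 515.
Gal(K/Q) = Z/2Z (cyclic of order 2)

x^2 + 515 is irreducible over Q since -515 is not a rational square. The splitting field Q(sqrt(-515)) has degree 2 over Q, and its unique nontrivial automorphism is sqrt(-515) ↦ -sqrt(-515). Hence Gal(Q(sqrt(-515))/Q) = Z/2Z.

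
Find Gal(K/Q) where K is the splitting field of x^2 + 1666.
Gal(K/Q) = Z/2Z (cyclic of order 2)

x^2 + 1666 is irreducible over Q since -1666 is not a rational square. The splitting field Q(sqrt(-1666)) has degree 2 over Q, and its unique nontrivial automorphism is sqrt(-1666) ↦ -sqrt(-1666). Hence Gal(Q(sqrt(-1666))/Q) = Z/2Z.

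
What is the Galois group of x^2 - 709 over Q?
Gal(K/Q) = Z/2Z (cyclic of order 2)

x^2 - 709 is irreducible over Q since 709 is not a rational square. The splitting field Q(sqrt(709)) has degree 2 over Q, and its unique nontrivial automorphism is sqrt(709) ↦ -sqrt(709). Hence Gal(Q(sqrt(709))/Q) = Z/2Z.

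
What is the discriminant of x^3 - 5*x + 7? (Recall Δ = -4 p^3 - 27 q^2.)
Δ = -823

For a depressed cubic x^3 + p x + q the discriminant is Δ = -4 p^3 - 27 q^2 = -4*(-5)^3 - 27*(7)^2 = 500 - 1323 = -823.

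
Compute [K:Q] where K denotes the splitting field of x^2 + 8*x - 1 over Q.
[K:Q] = 2

The discriminant of x^2 + (8)*x + (-1) is b^2 - 4c = 64 - (-4) = 68. Since 68 is not a perfect square in Q, the polynomial is irreducible over Q. Its two roots generate a degree-2 extension, so [K:Q] = 2.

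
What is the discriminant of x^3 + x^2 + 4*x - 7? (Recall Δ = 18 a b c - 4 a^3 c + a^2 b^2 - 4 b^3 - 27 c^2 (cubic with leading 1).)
Δ = -2039

For x^3 + a x^2 + b x + c the discriminant is Δ = 18 a b c - 4 a^3 c + a^2 b^2 - 4 b^3 - 27 c^2.
Plug a = 1, b = 4, c = -7:
  18*(1)*(4)*(-7) - 4*(1)^3*(-7) + (1)^2*(4)^2 - 4*(4)^3 - 27*(-7)^2
  = -504 + (28) + 16 + (-256) + (-1323)
  = -2039.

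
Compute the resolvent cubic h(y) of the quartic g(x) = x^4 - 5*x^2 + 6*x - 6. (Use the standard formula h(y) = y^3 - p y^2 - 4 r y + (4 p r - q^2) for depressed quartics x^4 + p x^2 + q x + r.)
h(y) = y^3 + 5*y^2 + 24*y + 84

Identify coefficients: p = -5, q = 6, r = -6.
Plug into h(y) = y^3 - p y^2 - 4 r y + (4 p r - q^2):
  h(y) = y^3 - (-5) y^2 - 4*(-6) y + (4*(-5)*(-6) - (6)^2)
       = y^3 + (5) y^2 + (24) y + (84).
Simplifying: h(y) = y^3 + 5*y^2 + 24*y + 84.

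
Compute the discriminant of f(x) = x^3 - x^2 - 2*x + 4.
Δ = -236

For x^3 + a x^2 + b x + c the discriminant is Δ = 18 a b c - 4 a^3 c + a^2 b^2 - 4 b^3 - 27 c^2.
Plug a = -1, b = -2, c = 4:
  18*(-1)*(-2)*(4) - 4*(-1)^3*(4) + (-1)^2*(-2)^2 - 4*(-2)^3 - 27*(4)^2
  = 144 + (16) + 4 + (32) + (-432)
  = -236.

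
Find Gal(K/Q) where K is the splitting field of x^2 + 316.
Gal(K/Q) = Z/2Z (cyclic of order 2)

x^2 + 316 is irreducible over Q since -316 is not a rational square. The splitting field Q(sqrt(-316)) has degree 2 over Q, and its unique nontrivial automorphism is sqrt(-316) ↦ -sqrt(-316). Hence Gal(Q(sqrt(-316))/Q) = Z/2Z.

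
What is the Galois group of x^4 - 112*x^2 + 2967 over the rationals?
Gal(K/Q) = V_4 (Klein four-group, Z/2Z × Z/2Z)

f factors as (x^2 - 43)(x^2 - 69), so the splitting field is K = Q(sqrt(43), sqrt(69)). The elements 43, 69, 2967 are all non-squares in Q, so sqrt(43) and sqrt(69) generate independent quadratic extensions. Thus [K:Q] = 4 and Gal(K/Q) is generated by the two order-2 automorphisms sqrt(43) ↦ -sqrt(43) and sqrt(69) ↦ -sqrt(69), giving V_4.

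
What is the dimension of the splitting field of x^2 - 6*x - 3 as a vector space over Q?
[K:Q] = 2

The discriminant of x^2 + (-6)*x + (-3) is b^2 - 4c = 36 - (-12) = 48. Since 48 is not a perfect square in Q, the polynomial is irreducible over Q. Its two roots generate a degree-2 extension, so [K:Q] = 2.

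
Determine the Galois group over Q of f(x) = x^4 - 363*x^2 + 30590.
Gal(K/Q) = V_4 (Klein four-group, Z/2Z × Z/2Z)

f factors as (x^2 - 230)(x^2 - 133), so the splitting field is K = Q(sqrt(230), sqrt(133)). The elements 230, 133, 30590 are all non-squares in Q, so sqrt(230) and sqrt(133) generate independent quadratic extensions. Thus [K:Q] = 4 and Gal(K/Q) is generated by the two order-2 automorphisms sqrt(230) ↦ -sqrt(230) and sqrt(133) ↦ -sqrt(133), giving V_4.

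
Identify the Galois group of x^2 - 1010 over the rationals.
Gal(K/Q) = Z/2Z (cyclic of order 2)

x^2 - 1010 is irreducible over Q since 1010 is not a rational square. The splitting field Q(sqrt(1010)) has degree 2 over Q, and its unique nontrivial automorphism is sqrt(1010) ↦ -sqrt(1010). Hence Gal(Q(sqrt(1010))/Q) = Z/2Z.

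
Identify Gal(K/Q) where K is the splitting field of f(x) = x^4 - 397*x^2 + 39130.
Gal(K/Q) = V_4 (Klein four-group, Z/2Z × Z/2Z)

f factors as (x^2 - 182)(x^2 - 215), so the splitting field is K = Q(sqrt(182), sqrt(215)). The elements 182, 215, 39130 are all non-squares in Q, so sqrt(182) and sqrt(215) generate independent quadratic extensions. Thus [K:Q] = 4 and Gal(K/Q) is generated by the two order-2 automorphisms sqrt(182) ↦ -sqrt(182) and sqrt(215) ↦ -sqrt(215), giving V_4.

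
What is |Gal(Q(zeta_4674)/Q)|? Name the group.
|Gal(Q(zeta_4674)/Q)| = phi(4674) = 1440; group ≅ (Z/4674Z)^* ≅ Z/2Z × Z/18Z × Z/40Z

The n-th cyclotomic polynomial Φ_4674(x) is the minimal polynomial of zeta_4674 over Q and has degree phi(4674) = 1440. So Q(zeta_4674) is a degree-1440 Galois extension with Galois group (Z/4674Z)^*. By CRT, (Z/4674Z)^* ≅ (Z/2Z)^* × (Z/3Z)^* × (Z/19Z)^* × (Z/41Z)^*. Each prime-power unit group is (Z/2Z)^* ≅ trivial group (order 1); (Z/3Z)^* ≅ Z/2Z; (Z/19Z)^* ≅ Z/18Z; (Z/41Z)^* ≅ Z/40Z. Hence Gal(Q(zeta_4674)/Q) ≅ Z/2Z × Z/18Z × Z/40Z.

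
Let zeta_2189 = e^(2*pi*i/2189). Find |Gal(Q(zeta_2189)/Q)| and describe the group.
|Gal(Q(zeta_2189)/Q)| = phi(2189) = 1980; group ≅ (Z/2189Z)^* ≅ Z/10Z × Z/198Z

The n-th cyclotomic polynomial Φ_2189(x) is the minimal polynomial of zeta_2189 over Q and has degree phi(2189) = 1980. So Q(zeta_2189) is a degree-1980 Galois extension with Galois group (Z/2189Z)^*. By CRT, (Z/2189Z)^* ≅ (Z/11Z)^* × (Z/199Z)^*. Each prime-power unit group is (Z/11Z)^* ≅ Z/10Z; (Z/199Z)^* ≅ Z/198Z. Hence Gal(Q(zeta_2189)/Q) ≅ Z/10Z × Z/198Z.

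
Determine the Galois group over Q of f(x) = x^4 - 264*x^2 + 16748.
Gal(K/Q) = V_4 (Klein four-group, Z/2Z × Z/2Z)

f factors as (x^2 - 158)(x^2 - 106), so the splitting field is K = Q(sqrt(158), sqrt(106)). The elements 158, 106, 16748 are all non-squares in Q, so sqrt(158) and sqrt(106) generate independent quadratic extensions. Thus [K:Q] = 4 and Gal(K/Q) is generated by the two order-2 automorphisms sqrt(158) ↦ -sqrt(158) and sqrt(106) ↦ -sqrt(106), giving V_4.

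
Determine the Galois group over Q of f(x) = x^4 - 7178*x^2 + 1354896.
Gal(K/Q) = Z/2Z (cyclic of order 2)

f factors as (x^2 - 194)(x^2 - 6984), so the splitting field is K = Q(sqrt(194), sqrt(6984)). The squarefree part of 194 is 194 and the squarefree part of 6984 is also 194, so sqrt(194) and sqrt(6984) are both rational multiples of sqrt(194). Hence Q(sqrt(194)) = Q(sqrt(6984)) = Q(sqrt(194)), and the splitting field collapses to a single degree-2 extension with Galois group Z/2Z.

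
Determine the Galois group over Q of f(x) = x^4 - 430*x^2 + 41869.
Gal(K/Q) = V_4 (Klein four-group, Z/2Z × Z/2Z)

f factors as (x^2 - 149)(x^2 - 281), so the splitting field is K = Q(sqrt(149), sqrt(281)). The elements 149, 281, 41869 are all non-squares in Q, so sqrt(149) and sqrt(281) generate independent quadratic extensions. Thus [K:Q] = 4 and Gal(K/Q) is generated by the two order-2 automorphisms sqrt(149) ↦ -sqrt(149) and sqrt(281) ↦ -sqrt(281), giving V_4.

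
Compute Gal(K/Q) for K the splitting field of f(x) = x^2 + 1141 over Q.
Gal(K/Q) = Z/2Z (cyclic of order 2)

x^2 + 1141 is irreducible over Q since -1141 is not a rational square. The splitting field Q(sqrt(-1141)) has degree 2 over Q, and its unique nontrivial automorphism is sqrt(-1141) ↦ -sqrt(-1141). Hence Gal(Q(sqrt(-1141))/Q) = Z/2Z.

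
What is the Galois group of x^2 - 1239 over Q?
Gal(K/Q) = Z/2Z (cyclic of order 2)

x^2 - 1239 is irreducible over Q since 1239 is not a rational square. The splitting field Q(sqrt(1239)) has degree 2 over Q, and its unique nontrivial automorphism is sqrt(1239) ↦ -sqrt(1239). Hence Gal(Q(sqrt(1239))/Q) = Z/2Z.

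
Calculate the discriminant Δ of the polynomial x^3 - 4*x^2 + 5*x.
Δ = -100

For x^3 + a x^2 + b x + c the discriminant is Δ = 18 a b c - 4 a^3 c + a^2 b^2 - 4 b^3 - 27 c^2.
Plug a = -4, b = 5, c = 0:
  18*(-4)*(5)*(0) - 4*(-4)^3*(0) + (-4)^2*(5)^2 - 4*(5)^3 - 27*(0)^2
  = 0 + (0) + 400 + (-500) + (0)
  = -100.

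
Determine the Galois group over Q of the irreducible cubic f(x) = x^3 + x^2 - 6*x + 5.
Gal(K/Q) = S_3 (symmetric group of order 6)

Compute the discriminant of x^3 + (1)*x^2 + (-6)*x + (5): Δ = -335. Since Δ is not a rational square, the Galois group is not contained in A_3; it must be the full S_3 (irreducibility of the cubic rules out anything smaller).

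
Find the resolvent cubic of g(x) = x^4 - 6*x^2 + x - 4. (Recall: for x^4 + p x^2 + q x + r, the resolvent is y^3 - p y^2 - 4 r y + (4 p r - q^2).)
h(y) = y^3 + 6*y^2 + 16*y + 95

Identify coefficients: p = -6, q = 1, r = -4.
Plug into h(y) = y^3 - p y^2 - 4 r y + (4 p r - q^2):
  h(y) = y^3 - (-6) y^2 - 4*(-4) y + (4*(-6)*(-4) - (1)^2)
       = y^3 + (6) y^2 + (16) y + (95).
Simplifying: h(y) = y^3 + 6*y^2 + 16*y + 95.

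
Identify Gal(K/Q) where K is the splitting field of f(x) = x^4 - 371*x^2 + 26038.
Gal(K/Q) = V_4 (Klein four-group, Z/2Z × Z/2Z)

f factors as (x^2 - 94)(x^2 - 277), so the splitting field is K = Q(sqrt(94), sqrt(277)). The elements 94, 277, 26038 are all non-squares in Q, so sqrt(94) and sqrt(277) generate independent quadratic extensions. Thus [K:Q] = 4 and Gal(K/Q) is generated by the two order-2 automorphisms sqrt(94) ↦ -sqrt(94) and sqrt(277) ↦ -sqrt(277), giving V_4.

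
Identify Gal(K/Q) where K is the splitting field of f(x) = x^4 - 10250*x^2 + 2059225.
Gal(K/Q) = Z/2Z (cyclic of order 2)

f factors as (x^2 - 10045)(x^2 - 205), so the splitting field is K = Q(sqrt(10045), sqrt(205)). The squarefree part of 10045 is 205 and the squarefree part of 205 is also 205, so sqrt(10045) and sqrt(205) are both rational multiples of sqrt(205). Hence Q(sqrt(10045)) = Q(sqrt(205)) = Q(sqrt(205)), and the splitting field collapses to a single degree-2 extension with Galois group Z/2Z.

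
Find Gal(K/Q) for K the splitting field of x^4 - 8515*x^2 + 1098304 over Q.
Gal(K/Q) = Z/2Z (cyclic of order 2)

f factors as (x^2 - 131)(x^2 - 8384), so the splitting field is K = Q(sqrt(131), sqrt(8384)). The squarefree part of 131 is 131 and the squarefree part of 8384 is also 131, so sqrt(131) and sqrt(8384) are both rational multiples of sqrt(131). Hence Q(sqrt(131)) = Q(sqrt(8384)) = Q(sqrt(131)), and the splitting field collapses to a single degree-2 extension with Galois group Z/2Z.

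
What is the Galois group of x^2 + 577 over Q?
Gal(K/Q) = Z/2Z (cyclic of order 2)

x^2 + 577 is irreducible over Q since -577 is not a rational square. The splitting field Q(sqrt(-577)) has degree 2 over Q, and its unique nontrivial automorphism is sqrt(-577) ↦ -sqrt(-577). Hence Gal(Q(sqrt(-577))/Q) = Z/2Z.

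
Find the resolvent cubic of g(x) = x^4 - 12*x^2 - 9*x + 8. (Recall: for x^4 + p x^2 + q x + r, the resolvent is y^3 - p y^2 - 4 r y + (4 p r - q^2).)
h(y) = y^3 + 12*y^2 - 32*y - 465

Identify coefficients: p = -12, q = -9, r = 8.
Plug into h(y) = y^3 - p y^2 - 4 r y + (4 p r - q^2):
  h(y) = y^3 - (-12) y^2 - 4*(8) y + (4*(-12)*(8) - (-9)^2)
       = y^3 + (12) y^2 + (-32) y + (-465).
Simplifying: h(y) = y^3 + 12*y^2 - 32*y - 465.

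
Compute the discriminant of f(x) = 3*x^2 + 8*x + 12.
Δ = -80

For a quadratic a x^2 + b x + c the discriminant is Δ = b^2 - 4ac = (8)^2 - 4*(3)*(12) = 64 - (144) = -80.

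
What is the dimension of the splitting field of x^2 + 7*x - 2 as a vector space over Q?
[K:Q] = 2

The discriminant of x^2 + (7)*x + (-2) is b^2 - 4c = 49 - (-8) = 57. Since 57 is not a perfect square in Q, the polynomial is irreducible over Q. Its two roots generate a degree-2 extension, so [K:Q] = 2.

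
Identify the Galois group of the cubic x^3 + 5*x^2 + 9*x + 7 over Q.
Gal(K/Q) = S_3 (symmetric group of order 6)

Compute the discriminant of x^3 + (5)*x^2 + (9)*x + (7): Δ = -44. Since Δ is not a rational square, the Galois group is not contained in A_3; it must be the full S_3 (irreducibility of the cubic rules out anything smaller).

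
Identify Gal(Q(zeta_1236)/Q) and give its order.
|Gal(Q(zeta_1236)/Q)| = phi(1236) = 408; group ≅ (Z/1236Z)^* ≅ Z/2Z × Z/2Z × Z/102Z

The n-th cyclotomic polynomial Φ_1236(x) is the minimal polynomial of zeta_1236 over Q and has degree phi(1236) = 408. So Q(zeta_1236) is a degree-408 Galois extension with Galois group (Z/1236Z)^*. By CRT, (Z/1236Z)^* ≅ (Z/4Z)^* × (Z/3Z)^* × (Z/103Z)^*. Each prime-power unit group is (Z/4Z)^* ≅ Z/2Z; (Z/3Z)^* ≅ Z/2Z; (Z/103Z)^* ≅ Z/102Z. Hence Gal(Q(zeta_1236)/Q) ≅ Z/2Z × Z/2Z × Z/102Z.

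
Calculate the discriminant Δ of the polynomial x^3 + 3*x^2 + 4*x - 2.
Δ = -436

For x^3 + a x^2 + b x + c the discriminant is Δ = 18 a b c - 4 a^3 c + a^2 b^2 - 4 b^3 - 27 c^2.
Plug a = 3, b = 4, c = -2:
  18*(3)*(4)*(-2) - 4*(3)^3*(-2) + (3)^2*(4)^2 - 4*(4)^3 - 27*(-2)^2
  = -432 + (216) + 144 + (-256) + (-108)
  = -436.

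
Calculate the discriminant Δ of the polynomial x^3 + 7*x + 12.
Δ = -5260

For a depressed cubic x^3 + p x + q the discriminant is Δ = -4 p^3 - 27 q^2 = -4*(7)^3 - 27*(12)^2 = -1372 - 3888 = -5260.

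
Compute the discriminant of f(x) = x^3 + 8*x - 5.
Δ = -2723

For a depressed cubic x^3 + p x + q the discriminant is Δ = -4 p^3 - 27 q^2 = -4*(8)^3 - 27*(-5)^2 = -2048 - 675 = -2723.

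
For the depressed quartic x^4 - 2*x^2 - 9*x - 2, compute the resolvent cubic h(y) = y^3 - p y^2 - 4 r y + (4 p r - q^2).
h(y) = y^3 + 2*y^2 + 8*y - 65

Identify coefficients: p = -2, q = -9, r = -2.
Plug into h(y) = y^3 - p y^2 - 4 r y + (4 p r - q^2):
  h(y) = y^3 - (-2) y^2 - 4*(-2) y + (4*(-2)*(-2) - (-9)^2)
       = y^3 + (2) y^2 + (8) y + (-65).
Simplifying: h(y) = y^3 + 2*y^2 + 8*y - 65.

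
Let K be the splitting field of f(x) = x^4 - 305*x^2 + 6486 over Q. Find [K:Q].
[K:Q] = 4

f factors as (x^2 - 282)(x^2 - 23); the splitting field is K = Q(sqrt(282), sqrt(23)). Since 282, 23, and 6486 are all non-squares in Q, the three subfields Q(sqrt(282)), Q(sqrt(23)), Q(sqrt(6486)) are distinct degree-2 extensions, so [K:Q] = 4 (Klein four Galois group).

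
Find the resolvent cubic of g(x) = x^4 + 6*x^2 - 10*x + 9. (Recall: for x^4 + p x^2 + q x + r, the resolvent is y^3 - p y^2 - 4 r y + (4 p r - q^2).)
h(y) = y^3 - 6*y^2 - 36*y + 116

Identify coefficients: p = 6, q = -10, r = 9.
Plug into h(y) = y^3 - p y^2 - 4 r y + (4 p r - q^2):
  h(y) = y^3 - (6) y^2 - 4*(9) y + (4*(6)*(9) - (-10)^2)
       = y^3 + (-6) y^2 + (-36) y + (116).
Simplifying: h(y) = y^3 - 6*y^2 - 36*y + 116.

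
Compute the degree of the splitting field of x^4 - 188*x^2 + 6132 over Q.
[K:Q] = 4

f factors as (x^2 - 146)(x^2 - 42); the splitting field is K = Q(sqrt(146), sqrt(42)). Since 146, 42, and 6132 are all non-squares in Q, the three subfields Q(sqrt(146)), Q(sqrt(42)), Q(sqrt(6132)) are distinct degree-2 extensions, so [K:Q] = 4 (Klein four Galois group).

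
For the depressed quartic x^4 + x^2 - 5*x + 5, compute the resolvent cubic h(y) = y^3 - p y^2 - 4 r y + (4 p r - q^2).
h(y) = y^3 - y^2 - 20*y - 5

Identify coefficients: p = 1, q = -5, r = 5.
Plug into h(y) = y^3 - p y^2 - 4 r y + (4 p r - q^2):
  h(y) = y^3 - (1) y^2 - 4*(5) y + (4*(1)*(5) - (-5)^2)
       = y^3 + (-1) y^2 + (-20) y + (-5).
Simplifying: h(y) = y^3 - y^2 - 20*y - 5.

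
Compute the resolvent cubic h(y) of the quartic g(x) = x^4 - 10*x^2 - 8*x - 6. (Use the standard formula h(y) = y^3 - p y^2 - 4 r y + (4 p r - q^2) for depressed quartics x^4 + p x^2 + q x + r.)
h(y) = y^3 + 10*y^2 + 24*y + 176

Identify coefficients: p = -10, q = -8, r = -6.
Plug into h(y) = y^3 - p y^2 - 4 r y + (4 p r - q^2):
  h(y) = y^3 - (-10) y^2 - 4*(-6) y + (4*(-10)*(-6) - (-8)^2)
       = y^3 + (10) y^2 + (24) y + (176).
Simplifying: h(y) = y^3 + 10*y^2 + 24*y + 176.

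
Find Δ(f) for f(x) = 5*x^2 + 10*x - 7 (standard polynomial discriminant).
Δ = 240

For a quadratic a x^2 + b x + c the discriminant is Δ = b^2 - 4ac = (10)^2 - 4*(5)*(-7) = 100 - (-140) = 240.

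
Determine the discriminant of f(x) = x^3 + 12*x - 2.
Δ = -7020

For a depressed cubic x^3 + p x + q the discriminant is Δ = -4 p^3 - 27 q^2 = -4*(12)^3 - 27*(-2)^2 = -6912 - 108 = -7020.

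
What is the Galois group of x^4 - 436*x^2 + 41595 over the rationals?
Gal(K/Q) = V_4 (Klein four-group, Z/2Z × Z/2Z)

f factors as (x^2 - 141)(x^2 - 295), so the splitting field is K = Q(sqrt(141), sqrt(295)). The elements 141, 295, 41595 are all non-squares in Q, so sqrt(141) and sqrt(295) generate independent quadratic extensions. Thus [K:Q] = 4 and Gal(K/Q) is generated by the two order-2 automorphisms sqrt(141) ↦ -sqrt(141) and sqrt(295) ↦ -sqrt(295), giving V_4.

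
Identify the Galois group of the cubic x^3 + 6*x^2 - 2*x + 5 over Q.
Gal(K/Q) = S_3 (symmetric group of order 6)

Compute the discriminant of x^3 + (6)*x^2 + (-2)*x + (5): Δ = -5899. Since Δ is not a rational square, the Galois group is not contained in A_3; it must be the full S_3 (irreducibility of the cubic rules out anything smaller).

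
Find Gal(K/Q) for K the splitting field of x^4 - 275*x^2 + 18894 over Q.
Gal(K/Q) = V_4 (Klein four-group, Z/2Z × Z/2Z)

f factors as (x^2 - 134)(x^2 - 141), so the splitting field is K = Q(sqrt(134), sqrt(141)). The elements 134, 141, 18894 are all non-squares in Q, so sqrt(134) and sqrt(141) generate independent quadratic extensions. Thus [K:Q] = 4 and Gal(K/Q) is generated by the two order-2 automorphisms sqrt(134) ↦ -sqrt(134) and sqrt(141) ↦ -sqrt(141), giving V_4.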